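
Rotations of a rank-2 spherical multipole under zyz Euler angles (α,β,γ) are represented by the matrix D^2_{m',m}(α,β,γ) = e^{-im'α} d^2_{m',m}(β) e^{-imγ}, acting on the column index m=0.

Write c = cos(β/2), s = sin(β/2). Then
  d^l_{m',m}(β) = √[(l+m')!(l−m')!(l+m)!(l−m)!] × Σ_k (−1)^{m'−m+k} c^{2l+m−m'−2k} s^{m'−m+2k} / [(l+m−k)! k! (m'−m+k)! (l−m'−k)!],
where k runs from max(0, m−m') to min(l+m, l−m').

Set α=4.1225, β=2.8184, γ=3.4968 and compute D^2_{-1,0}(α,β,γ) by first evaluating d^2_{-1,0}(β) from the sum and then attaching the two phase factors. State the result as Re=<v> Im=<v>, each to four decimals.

Re=0.2052 Im=0.3065

Split into d^2_{-1,0}(β=2.8184) × two z-phases.
c=cos(2.8184/2)=0.160894, s=sin(2.8184/2)=0.986972; N=√[1·6·2·2]=4.898979
The bounds max(0,m−m')=1 and min(l+m,l−m')=2 give 2 terms
  k=1: (−1)^0·4.8990/(2)·0.1609^3·0.9870^1 = +0.010069
  k=2: (−1)^1·4.8990/(2)·0.1609^1·0.9870^3 = -0.378904
d^2_{-1,0}(2.8184) = +0.010069 -0.378904 = -0.368835
Attach z-rotation phases: D = e^{-i(-1)(4.1225)}·(-0.368835)·e^{-i(0)(3.4968)} = +0.205171+0.306503i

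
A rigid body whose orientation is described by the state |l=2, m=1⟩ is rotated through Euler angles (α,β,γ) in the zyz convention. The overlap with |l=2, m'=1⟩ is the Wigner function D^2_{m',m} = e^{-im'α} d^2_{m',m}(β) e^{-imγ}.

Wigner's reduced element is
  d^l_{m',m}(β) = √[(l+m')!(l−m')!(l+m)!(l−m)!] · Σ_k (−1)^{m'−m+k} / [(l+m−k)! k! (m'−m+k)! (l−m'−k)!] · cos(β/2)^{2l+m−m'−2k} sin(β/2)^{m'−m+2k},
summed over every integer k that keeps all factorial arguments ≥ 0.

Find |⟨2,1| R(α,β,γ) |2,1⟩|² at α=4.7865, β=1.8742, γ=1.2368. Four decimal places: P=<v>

D^2_{1,1}(4.7865,1.8742,1.2368) = e^{-i·1·4.7865}·d^2_{1,1}(1.8742)·e^{-i·1·1.2368}. Compute d first:
c=cos(1.8742/2)=0.592127, s=sin(1.8742/2)=0.805844; N=√[6·1·6·1]=6.000000
The bounds max(0,m−m')=0 and min(l+m,l−m')=1 give 2 terms
  k=0: (−1)^0·6.0000/(6)·0.5921^4·0.8058^0 = +0.122931
  k=1: (−1)^1·6.0000/(2)·0.5921^2·0.8058^2 = -0.683052
d^2_{1,1}(1.8742) = +0.122931 -0.683052 = -0.560121
|D^2_{1,1}|² = |d^2_{1,1}(β)|² = (-0.560121)² = 0.313736 (the z-rotation phases have unit modulus)

P=0.3137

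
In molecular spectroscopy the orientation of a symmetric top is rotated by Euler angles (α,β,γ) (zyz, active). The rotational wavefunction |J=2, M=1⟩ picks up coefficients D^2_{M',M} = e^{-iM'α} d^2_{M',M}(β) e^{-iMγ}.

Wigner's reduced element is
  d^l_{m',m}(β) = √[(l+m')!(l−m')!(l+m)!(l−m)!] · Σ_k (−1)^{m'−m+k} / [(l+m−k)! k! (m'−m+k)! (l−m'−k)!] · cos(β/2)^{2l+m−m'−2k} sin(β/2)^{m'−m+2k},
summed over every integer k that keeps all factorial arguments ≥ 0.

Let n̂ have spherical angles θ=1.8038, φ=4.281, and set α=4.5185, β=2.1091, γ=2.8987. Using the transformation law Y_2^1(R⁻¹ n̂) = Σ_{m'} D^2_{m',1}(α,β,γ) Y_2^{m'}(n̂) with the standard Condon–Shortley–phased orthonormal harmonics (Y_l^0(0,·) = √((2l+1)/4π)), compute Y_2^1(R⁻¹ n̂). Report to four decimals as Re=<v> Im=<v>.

Re=-0.1603 Im=-0.2092

Need the full column D^2_{m',1} for m'=−2..2 at α=4.5185, β=2.1091, γ=2.8987.
cos(β/2)=0.493619, sin(β/2)=0.869678
d^2_{-2,1}: single k=3 term ⇒ +0.649378;  D = +0.642574-0.093757i
d^2_{-1,1}: k∈[2..3] ⇒ +0.552869 -0.572050 = -0.019181;  D = +0.000940-0.019158i
d^2_{0,1}: k∈[1..2] ⇒ +0.256218 -0.795323 = -0.539104;  D = +0.523280+0.129661i
d^2_{1,1}: k∈[0..1] ⇒ +0.059370 -0.552869 = -0.493499;  D = -0.208763+0.447168i
d^2_{2,1}: single k=0 term ⇒ -0.209201;  D = -0.168958-0.123363i
Y_2^{m'}(θ=1.8038,φ=4.281) and Σ D·Y over m':
  (+0.6426-0.0938i)·(-0.2378-0.2778i)  (+0.0009-0.0192i)·(+0.0726-0.1577i)  (+0.5233+0.1297i)·(-0.2649+0.0000i)  (-0.2088+0.4472i)·(-0.0726-0.1577i)  (-0.1690-0.1234i)·(-0.2378+0.2778i)
Y_2^1(R⁻¹ n̂) = -0.160349-0.209231i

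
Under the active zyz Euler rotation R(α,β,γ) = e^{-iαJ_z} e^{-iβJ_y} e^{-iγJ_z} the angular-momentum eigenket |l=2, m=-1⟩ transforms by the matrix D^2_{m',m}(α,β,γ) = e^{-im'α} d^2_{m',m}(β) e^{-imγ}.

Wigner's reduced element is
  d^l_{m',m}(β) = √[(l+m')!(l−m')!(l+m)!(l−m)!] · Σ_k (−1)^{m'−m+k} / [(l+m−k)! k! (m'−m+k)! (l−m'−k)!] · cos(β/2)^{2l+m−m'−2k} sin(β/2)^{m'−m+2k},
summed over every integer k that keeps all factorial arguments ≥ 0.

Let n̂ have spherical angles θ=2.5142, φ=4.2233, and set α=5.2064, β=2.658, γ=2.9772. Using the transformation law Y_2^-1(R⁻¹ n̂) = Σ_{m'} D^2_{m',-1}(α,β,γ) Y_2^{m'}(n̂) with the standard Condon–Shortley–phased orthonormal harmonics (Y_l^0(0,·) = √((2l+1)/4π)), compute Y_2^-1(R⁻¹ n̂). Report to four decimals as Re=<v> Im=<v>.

Re=-0.1120 Im=-0.3135

Need the full column D^2_{m',-1} for m'=−2..2 at α=5.2064, β=2.658, γ=2.9772.
cos(β/2)=0.239447, sin(β/2)=0.970909
d^2_{-2,-1}: single k=1 term ⇒ +0.026659;  D = +0.018116+0.019557i
d^2_{-1,-1}: k∈[0..1] ⇒ +0.003287 -0.162143 = -0.158856;  D = +0.051419-0.150304i
d^2_{0,-1}: k∈[0..1] ⇒ -0.032650 +0.536811 = +0.504161;  D = -0.497364+0.082508i
d^2_{1,-1}: k∈[0..1] ⇒ +0.162143 -0.888617 = -0.726475;  D = +0.444497+0.574620i
d^2_{2,-1}: single k=0 term ⇒ -0.438304;  D = -0.178075+0.400499i
Y_2^{m'}(θ=2.5142,φ=4.2233) and Σ D·Y over m':
  (+0.0181+0.0196i)·(-0.0743-0.1104i)  (+0.0514-0.1503i)·(+0.1725-0.3241i)  (-0.4974+0.0825i)·(+0.3047+0.0000i)  (+0.4445+0.5746i)·(-0.1725-0.3241i)  (-0.1781+0.4005i)·(-0.0743+0.1104i)
Y_2^-1(R⁻¹ n̂) = -0.112008-0.313524i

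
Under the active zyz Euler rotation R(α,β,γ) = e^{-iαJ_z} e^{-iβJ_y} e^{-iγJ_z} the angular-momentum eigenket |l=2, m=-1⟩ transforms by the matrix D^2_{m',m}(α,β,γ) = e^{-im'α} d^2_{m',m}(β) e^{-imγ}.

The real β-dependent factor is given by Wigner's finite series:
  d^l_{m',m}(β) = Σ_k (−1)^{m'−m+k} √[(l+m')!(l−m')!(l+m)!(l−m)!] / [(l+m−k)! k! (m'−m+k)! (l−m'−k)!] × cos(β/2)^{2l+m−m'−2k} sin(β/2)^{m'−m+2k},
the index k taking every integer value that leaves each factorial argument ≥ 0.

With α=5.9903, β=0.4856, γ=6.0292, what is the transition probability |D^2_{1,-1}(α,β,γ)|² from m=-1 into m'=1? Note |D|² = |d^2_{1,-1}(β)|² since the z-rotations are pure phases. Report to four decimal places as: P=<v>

P=0.0256

First d^2_{1,-1}(β=0.4856), then the phase factors e^{-i(1)α} and e^{-i(-1)γ}:
c=cos(0.4856/2)=0.970669, s=sin(0.4856/2)=0.240421; N=√[6·1·1·6]=6.000000
The bounds max(0,m−m')=0 and min(l+m,l−m')=1 give 2 terms
  k=0: (−1)^2·6.0000/(2)·0.9707^2·0.2404^2 = +0.163384
  k=1: (−1)^3·6.0000/(6)·0.9707^0·0.2404^4 = -0.003341
d^2_{1,-1}(0.4856) = +0.163384 -0.003341 = +0.160043
|D^2_{1,-1}|² = |d^2_{1,-1}(β)|² = (+0.160043)² = 0.025614 (the z-rotation phases have unit modulus)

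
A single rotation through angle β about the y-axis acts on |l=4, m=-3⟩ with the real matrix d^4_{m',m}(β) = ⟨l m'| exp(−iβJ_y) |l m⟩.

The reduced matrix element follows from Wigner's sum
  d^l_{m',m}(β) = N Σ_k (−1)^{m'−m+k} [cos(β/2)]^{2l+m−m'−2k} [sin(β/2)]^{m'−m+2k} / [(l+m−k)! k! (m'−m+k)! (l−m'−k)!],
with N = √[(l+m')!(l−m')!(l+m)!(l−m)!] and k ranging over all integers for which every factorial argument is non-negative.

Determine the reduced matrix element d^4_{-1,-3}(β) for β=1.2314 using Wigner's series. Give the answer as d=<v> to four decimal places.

d=0.1300

d^4_{-1,-3}(β=1.2314) via Wigner's sum:
c=cos(1.2314/2)=0.816369, s=sin(1.2314/2)=0.577530; N=√[6·120·1·5040]=1904.940944
k: max(0,(-3)−(-1))=0 … min(4+(-3),4−(-1))=1
  k=0: (−1)^2·1904.9409/(240)·0.8164^6·0.5775^2 = +0.783682
  k=1: (−1)^3·1904.9409/(144)·0.8164^4·0.5775^4 = -0.653679
d^4_{-1,-3}(1.2314) = +0.783682 -0.653679 = +0.130003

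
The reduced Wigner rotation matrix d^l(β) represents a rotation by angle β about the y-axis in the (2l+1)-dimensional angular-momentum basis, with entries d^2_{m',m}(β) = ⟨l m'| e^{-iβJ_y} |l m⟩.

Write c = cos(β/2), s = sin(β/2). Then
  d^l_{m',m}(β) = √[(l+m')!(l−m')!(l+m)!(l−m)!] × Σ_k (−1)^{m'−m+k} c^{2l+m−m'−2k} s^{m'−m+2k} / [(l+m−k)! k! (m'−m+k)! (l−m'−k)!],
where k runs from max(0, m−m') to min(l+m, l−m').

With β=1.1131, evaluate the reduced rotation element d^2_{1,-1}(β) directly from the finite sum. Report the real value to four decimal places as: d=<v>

d^2_{1,-1}(β=1.1131) via Wigner's sum:
With c≡cos(β/2)=0.849083 and s≡sin(β/2)=0.528260, N=[6·1·1·6]^{1/2}=6.000000
Admissible k: 0..1 (factorial args all ≥0)
  k=0: (−1)^2·6.0000/(2)·0.8491^2·0.5283^2 = +0.603555
  k=1: (−1)^3·6.0000/(6)·0.8491^0·0.5283^4 = -0.077874
d^2_{1,-1}(1.1131) = +0.603555 -0.077874 = +0.525681

d=0.5257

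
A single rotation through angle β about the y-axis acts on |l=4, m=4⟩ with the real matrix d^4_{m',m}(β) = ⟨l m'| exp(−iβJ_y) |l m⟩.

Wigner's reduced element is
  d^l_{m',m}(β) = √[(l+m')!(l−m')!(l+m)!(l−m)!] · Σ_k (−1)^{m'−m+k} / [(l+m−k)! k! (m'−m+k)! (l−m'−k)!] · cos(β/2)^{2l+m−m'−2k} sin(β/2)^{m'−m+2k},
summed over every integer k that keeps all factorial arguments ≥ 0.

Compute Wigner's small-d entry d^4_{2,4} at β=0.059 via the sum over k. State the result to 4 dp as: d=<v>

d^4_{2,4}(β=0.059) via Wigner's sum:
c=cos(0.059/2)=0.999565, s=sin(0.059/2)=0.029496; N=√[720·2·40320·1]=7619.763776
The bounds max(0,m−m')=2 and min(l+m,l−m')=2 give 1 term
  k=2: (−1)^0·7619.7638/(1440)·0.9996^6·0.0295^2 = +0.004592
d^4_{2,4}(0.059) = +0.004592

d=0.0046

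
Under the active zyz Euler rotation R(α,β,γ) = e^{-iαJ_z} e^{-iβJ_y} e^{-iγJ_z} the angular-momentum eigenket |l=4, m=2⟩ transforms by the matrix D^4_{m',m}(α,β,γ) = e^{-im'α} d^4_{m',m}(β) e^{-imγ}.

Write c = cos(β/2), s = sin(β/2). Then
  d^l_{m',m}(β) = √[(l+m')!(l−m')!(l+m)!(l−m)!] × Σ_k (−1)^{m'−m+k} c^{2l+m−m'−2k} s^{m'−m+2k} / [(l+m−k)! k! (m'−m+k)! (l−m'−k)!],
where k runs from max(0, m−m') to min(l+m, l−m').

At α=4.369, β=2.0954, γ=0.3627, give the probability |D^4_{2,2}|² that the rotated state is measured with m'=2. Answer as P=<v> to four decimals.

First d^4_{2,2}(β=2.0954), then the phase factors e^{-i(2)α} and e^{-i(2)γ}:
c=cos(2.0954/2)=0.499565, s=sin(2.0954/2)=0.866277; N=√[720·2·720·2]=1440.000000
Admissible k: 0..2 (factorial args all ≥0)
  k=0: (−1)^0·1440.0000/(1440)·0.4996^8·0.8663^0 = +0.003879
  k=1: (−1)^1·1440.0000/(120)·0.4996^6·0.8663^2 = -0.139973
  k=2: (−1)^2·1440.0000/(96)·0.4996^4·0.8663^4 = +0.526120
d^4_{2,2}(2.0954) = +0.003879 -0.139973 +0.526120 = +0.390026
|D^4_{2,2}|² = |d^4_{2,2}(β)|² = (+0.390026)² = 0.152120 (the z-rotation phases have unit modulus)

P=0.1521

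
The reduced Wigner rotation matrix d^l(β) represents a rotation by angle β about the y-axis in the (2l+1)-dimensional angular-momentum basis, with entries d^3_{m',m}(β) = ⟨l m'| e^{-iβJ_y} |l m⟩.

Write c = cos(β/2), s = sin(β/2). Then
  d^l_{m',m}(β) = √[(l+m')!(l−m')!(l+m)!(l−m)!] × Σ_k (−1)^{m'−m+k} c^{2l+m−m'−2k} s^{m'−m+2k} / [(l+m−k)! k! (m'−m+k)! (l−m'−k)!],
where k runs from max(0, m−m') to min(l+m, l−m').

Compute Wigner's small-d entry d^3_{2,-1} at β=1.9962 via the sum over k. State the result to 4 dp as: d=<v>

d^3_{2,-1}(β=1.9962) via Wigner's sum:
c=cos(1.9962/2)=0.541900, s=sin(1.9962/2)=0.840443; N=√[120·1·2·24]=75.894664
k: max(0,(-1)−(2))=0 … min(3+(-1),3−(2))=1
  k=0: (−1)^3·75.8947/(12)·0.5419^3·0.8404^3 = -0.597465
  k=1: (−1)^4·75.8947/(24)·0.5419^1·0.8404^5 = +0.718555
d^3_{2,-1}(1.9962) = -0.597465 +0.718555 = +0.121091

d=0.1211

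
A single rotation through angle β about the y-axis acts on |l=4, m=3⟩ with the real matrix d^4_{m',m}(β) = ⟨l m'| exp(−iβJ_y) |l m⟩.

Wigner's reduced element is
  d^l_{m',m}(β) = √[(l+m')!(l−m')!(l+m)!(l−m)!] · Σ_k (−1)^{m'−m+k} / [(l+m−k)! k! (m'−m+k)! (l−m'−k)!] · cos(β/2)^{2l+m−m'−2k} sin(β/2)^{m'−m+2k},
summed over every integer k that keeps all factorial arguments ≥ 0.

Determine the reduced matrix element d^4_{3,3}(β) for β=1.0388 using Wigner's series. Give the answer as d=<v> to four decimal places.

d^4_{3,3}(β=1.0388) via Wigner's sum:
Half-angle: c=0.868117, s=0.496359. N=√(5040·1·5040·1)=5040.000000
Admissible k: 0..1 (factorial args all ≥0)
  k=0: (−1)^0·5040.0000/(5040)·0.8681^8·0.4964^0 = +0.322572
  k=1: (−1)^1·5040.0000/(720)·0.8681^6·0.4964^2 = -0.738177
d^4_{3,3}(1.0388) = +0.322572 -0.738177 = -0.415605

d=-0.4156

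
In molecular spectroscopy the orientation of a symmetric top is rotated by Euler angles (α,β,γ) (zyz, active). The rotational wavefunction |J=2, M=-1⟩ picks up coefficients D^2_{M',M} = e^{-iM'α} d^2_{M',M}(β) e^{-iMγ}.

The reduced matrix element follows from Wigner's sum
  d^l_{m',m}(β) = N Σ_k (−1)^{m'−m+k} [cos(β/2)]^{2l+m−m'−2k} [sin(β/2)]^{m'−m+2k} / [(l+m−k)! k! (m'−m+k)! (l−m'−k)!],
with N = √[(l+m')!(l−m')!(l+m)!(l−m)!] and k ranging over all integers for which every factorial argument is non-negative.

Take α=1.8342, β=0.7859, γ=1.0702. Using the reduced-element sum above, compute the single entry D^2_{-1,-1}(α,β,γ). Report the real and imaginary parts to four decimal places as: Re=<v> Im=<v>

Re=-0.3430 Im=0.0829

D^2_{-1,-1}(1.8342,0.7859,1.0702) = e^{-i·-1·1.8342}·d^2_{-1,-1}(0.7859)·e^{-i·-1·1.0702}. Compute d first:
With c≡cos(β/2)=0.923783 and s≡sin(β/2)=0.382915, N=[1·6·1·6]^{1/2}=6.000000
Admissible k: 0..1 (factorial args all ≥0)
  k=0: (−1)^0·6.0000/(6)·0.9238^4·0.3829^0 = +0.728250
  k=1: (−1)^1·6.0000/(2)·0.9238^2·0.3829^2 = -0.375376
d^2_{-1,-1}(0.7859) = +0.728250 -0.375376 = +0.352874
Phases: e^{-i·(-1)·1.8342}=-0.260368+0.965509i, e^{-i·(-1)·1.0702}=+0.479949+0.877297i ⇒ D=-0.342994+0.082917i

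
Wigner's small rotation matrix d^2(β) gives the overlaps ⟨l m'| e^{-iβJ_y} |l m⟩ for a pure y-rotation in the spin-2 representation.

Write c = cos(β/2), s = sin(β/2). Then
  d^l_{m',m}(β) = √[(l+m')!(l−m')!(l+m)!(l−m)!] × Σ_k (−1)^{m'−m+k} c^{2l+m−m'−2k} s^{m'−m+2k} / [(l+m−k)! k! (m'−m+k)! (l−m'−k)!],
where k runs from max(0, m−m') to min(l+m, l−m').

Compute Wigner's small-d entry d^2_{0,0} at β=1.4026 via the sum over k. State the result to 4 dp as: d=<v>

d^2_{0,0}(β=1.4026) via Wigner's sum:
c=cos(1.4026/2)=0.764004, s=sin(1.4026/2)=0.645211; N=√[2·2·2·2]=4.000000
The bounds max(0,m−m')=0 and min(l+m,l−m')=2 give 3 terms
  k=0: (−1)^0·4.0000/(4)·0.7640^4·0.6452^0 = +0.340708
  k=1: (−1)^1·4.0000/(1)·0.7640^2·0.6452^2 = -0.971976
  k=2: (−1)^2·4.0000/(4)·0.7640^0·0.6452^4 = +0.173304
d^2_{0,0}(1.4026) = +0.340708 -0.971976 +0.173304 = -0.457964

d=-0.4580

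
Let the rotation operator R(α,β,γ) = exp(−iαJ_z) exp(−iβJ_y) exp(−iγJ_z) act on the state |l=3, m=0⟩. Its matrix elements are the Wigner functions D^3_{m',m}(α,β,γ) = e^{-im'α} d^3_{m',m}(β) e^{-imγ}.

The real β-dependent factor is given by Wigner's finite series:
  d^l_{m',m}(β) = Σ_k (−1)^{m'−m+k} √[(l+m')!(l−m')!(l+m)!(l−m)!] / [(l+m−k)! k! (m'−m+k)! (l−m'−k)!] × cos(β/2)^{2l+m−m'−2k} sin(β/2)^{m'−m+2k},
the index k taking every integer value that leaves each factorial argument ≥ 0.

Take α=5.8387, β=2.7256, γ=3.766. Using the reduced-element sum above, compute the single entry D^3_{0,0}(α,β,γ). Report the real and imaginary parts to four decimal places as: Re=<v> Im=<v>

Re=-0.5413 Im=0.0000

D^3_{0,0}(5.8387,2.7256,3.766) = e^{-i·0·5.8387}·d^3_{0,0}(2.7256)·e^{-i·0·3.766}. Compute d first:
c=cos(2.7256/2)=0.206500, s=sin(2.7256/2)=0.978447; N=√[6·6·6·6]=36.000000
The bounds max(0,m−m')=0 and min(l+m,l−m')=3 give 4 terms
  k=0: (−1)^0·36.0000/(36)·0.2065^6·0.9784^0 = +0.000078
  k=1: (−1)^1·36.0000/(4)·0.2065^4·0.9784^2 = -0.015667
  k=2: (−1)^2·36.0000/(4)·0.2065^2·0.9784^4 = +0.351747
  k=3: (−1)^3·36.0000/(36)·0.2065^0·0.9784^6 = -0.877451
d^3_{0,0}(2.7256) = +0.000078 -0.015667 +0.351747 -0.877451 = -0.541294
D = (+1.000000+0.000000i)·(-0.541294)·(+1.000000+0.000000i) = -0.541294+0.000000i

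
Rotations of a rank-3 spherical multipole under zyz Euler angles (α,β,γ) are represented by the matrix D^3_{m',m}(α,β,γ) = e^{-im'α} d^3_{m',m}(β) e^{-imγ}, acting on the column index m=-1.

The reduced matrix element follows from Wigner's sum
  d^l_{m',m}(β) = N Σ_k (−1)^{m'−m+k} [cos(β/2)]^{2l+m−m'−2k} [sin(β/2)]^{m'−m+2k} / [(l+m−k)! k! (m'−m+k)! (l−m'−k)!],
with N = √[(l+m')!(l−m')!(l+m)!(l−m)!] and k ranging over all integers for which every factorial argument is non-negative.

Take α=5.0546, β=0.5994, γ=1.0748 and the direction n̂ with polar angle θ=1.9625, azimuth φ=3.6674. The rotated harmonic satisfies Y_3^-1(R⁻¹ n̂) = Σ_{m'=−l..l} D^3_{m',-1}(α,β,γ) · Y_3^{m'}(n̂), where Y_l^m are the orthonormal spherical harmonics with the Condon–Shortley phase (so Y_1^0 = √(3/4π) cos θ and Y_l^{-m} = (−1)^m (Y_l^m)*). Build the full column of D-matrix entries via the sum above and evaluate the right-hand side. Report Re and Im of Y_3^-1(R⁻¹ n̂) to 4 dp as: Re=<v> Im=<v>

Re=0.1544 Im=-0.1824

Need the full column D^3_{m',-1} for m'=−3..3 at α=5.0546, β=0.5994, γ=1.0748.
cos(β/2)=0.955425, sin(β/2)=0.295234
d^3_{-3,-1}: single k=2 term ⇒ +0.281296;  D = -0.242614-0.142359i
d^3_{-2,-1}: k∈[1..2] ⇒ +0.743274 -0.141944 = +0.601330;  D = +0.112637-0.590687i
d^3_{-1,-1}: k∈[0..2] ⇒ +0.760641 -0.581043 +0.041611 = +0.221209;  D = +0.218599-0.033885i
d^3_{0,-1}: k∈[0..2] ⇒ -0.814216 +0.233238 -0.007424 = -0.588402;  D = -0.280025-0.517496i
d^3_{1,-1}: k∈[0..2] ⇒ +0.435782 -0.055481 +0.000662 = +0.380963;  D = -0.254787+0.283225i
d^3_{2,-1}: k∈[0..1] ⇒ -0.141944 +0.006777 = -0.135167;  D = +0.124998+0.051436i
d^3_{3,-1}: single k=0 term ⇒ +0.026860;  D = +0.001293-0.026829i
Y_3^{m'}(θ=1.9625,φ=3.6674) and Σ D·Y over m':
  (-0.2426-0.1424i)·(+0.0022+0.3294i)  (+0.1126-0.5907i)·(-0.1654+0.2894i)  (+0.2186-0.0339i)·(+0.0701-0.0407i)  (-0.2800-0.5175i)·(+0.3236+0.0000i)  (-0.2548+0.2832i)·(-0.0701-0.0407i)  (+0.1250+0.0514i)·(-0.1654-0.2894i)  (+0.0013-0.0268i)·(-0.0022+0.3294i)
Y_3^-1(R⁻¹ n̂) = +0.154426-0.182352i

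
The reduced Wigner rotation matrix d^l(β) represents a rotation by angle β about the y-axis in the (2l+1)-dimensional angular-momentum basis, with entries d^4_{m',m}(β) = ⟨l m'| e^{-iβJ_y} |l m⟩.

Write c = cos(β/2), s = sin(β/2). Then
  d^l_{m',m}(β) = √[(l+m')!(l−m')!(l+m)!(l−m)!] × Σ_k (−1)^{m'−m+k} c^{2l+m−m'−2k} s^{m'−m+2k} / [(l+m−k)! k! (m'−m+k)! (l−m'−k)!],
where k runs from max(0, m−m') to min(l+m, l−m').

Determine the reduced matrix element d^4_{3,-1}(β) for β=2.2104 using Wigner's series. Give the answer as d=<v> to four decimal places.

d^4_{3,-1}(β=2.2104) via Wigner's sum:
With c≡cos(β/2)=0.448956 and s≡sin(β/2)=0.893554, N=[5040·1·6·120]^{1/2}=1904.940944
k: max(0,(-1)−(3))=0 … min(4+(-1),4−(3))=1
  k=0: (−1)^4·1904.9409/(144)·0.4490^4·0.8936^4 = +0.342623
  k=1: (−1)^5·1904.9409/(240)·0.4490^2·0.8936^6 = -0.814333
d^4_{3,-1}(2.2104) = +0.342623 -0.814333 = -0.471710

d=-0.4717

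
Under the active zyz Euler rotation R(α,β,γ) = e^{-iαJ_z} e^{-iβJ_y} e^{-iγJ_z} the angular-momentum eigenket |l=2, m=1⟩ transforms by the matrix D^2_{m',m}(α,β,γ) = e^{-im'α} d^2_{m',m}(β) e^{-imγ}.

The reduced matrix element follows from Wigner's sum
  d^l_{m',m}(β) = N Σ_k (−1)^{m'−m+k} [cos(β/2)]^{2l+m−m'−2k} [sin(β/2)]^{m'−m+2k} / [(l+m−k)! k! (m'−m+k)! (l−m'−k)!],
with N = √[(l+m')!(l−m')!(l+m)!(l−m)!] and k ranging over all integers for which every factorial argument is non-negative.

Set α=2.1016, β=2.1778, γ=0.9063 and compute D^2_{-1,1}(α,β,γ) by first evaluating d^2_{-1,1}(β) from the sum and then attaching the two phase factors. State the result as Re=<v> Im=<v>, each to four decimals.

Re=-0.0406 Im=-0.1029

D^2_{-1,1}(2.1016,2.1778,0.9063) = e^{-i·-1·2.1016}·d^2_{-1,1}(2.1778)·e^{-i·1·0.9063}. Compute d first:
Half-angle: c=0.463460, s=0.886118. N=√(1·6·6·1)=6.000000
The bounds max(0,m−m')=2 and min(l+m,l−m')=3 give 2 terms
  k=2: (−1)^0·6.0000/(2)·0.4635^2·0.8861^2 = +0.505975
  k=3: (−1)^1·6.0000/(6)·0.4635^0·0.8861^4 = -0.616546
d^2_{-1,1}(2.1778) = +0.505975 -0.616546 = -0.110571
D = (-0.506227+0.862401i)·(-0.110571)·(+0.616663-0.787227i) = -0.040550-0.102867i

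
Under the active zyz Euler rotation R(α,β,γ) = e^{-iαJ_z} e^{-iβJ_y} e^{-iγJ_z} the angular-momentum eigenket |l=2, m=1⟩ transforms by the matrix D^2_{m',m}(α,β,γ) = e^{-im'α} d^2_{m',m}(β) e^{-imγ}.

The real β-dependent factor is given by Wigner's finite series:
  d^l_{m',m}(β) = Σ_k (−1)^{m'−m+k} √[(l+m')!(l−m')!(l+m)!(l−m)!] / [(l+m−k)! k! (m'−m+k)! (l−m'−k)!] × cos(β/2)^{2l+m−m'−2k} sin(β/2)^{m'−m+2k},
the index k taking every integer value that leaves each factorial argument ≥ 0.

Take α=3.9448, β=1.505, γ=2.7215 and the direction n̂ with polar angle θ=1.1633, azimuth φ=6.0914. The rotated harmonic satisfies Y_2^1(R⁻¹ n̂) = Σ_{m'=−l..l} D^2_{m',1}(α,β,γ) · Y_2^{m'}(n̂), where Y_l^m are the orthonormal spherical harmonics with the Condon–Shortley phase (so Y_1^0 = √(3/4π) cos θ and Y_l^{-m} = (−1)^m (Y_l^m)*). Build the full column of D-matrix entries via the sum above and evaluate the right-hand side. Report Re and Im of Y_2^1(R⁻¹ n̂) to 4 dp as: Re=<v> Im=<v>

Re=0.2576 Im=-0.1930

Need the full column D^2_{m',1} for m'=−2..2 at α=3.9448, β=1.505, γ=2.7215.
cos(β/2)=0.729982, sin(β/2)=0.683466
d^2_{-2,1}: single k=3 term ⇒ +0.466115;  D = +0.205138-0.418547i
d^2_{-1,1}: k∈[2..3] ⇒ +0.746758 -0.218206 = +0.528552;  D = +0.179995+0.496959i
d^2_{0,1}: k∈[1..2] ⇒ +0.651223 -0.570872 = +0.080351;  D = -0.073365-0.032771i
d^2_{1,1}: k∈[0..1] ⇒ +0.283955 -0.746758 = -0.462803;  D = -0.429252+0.173001i
d^2_{2,1}: single k=0 term ⇒ -0.531721;  D = +0.199434-0.492903i
Y_2^{m'}(θ=1.1633,φ=6.0914) and Σ D·Y over m':
  (+0.2051-0.4185i)·(+0.3019+0.1219i)  (+0.1800+0.4970i)·(+0.2759+0.0536i)  (-0.0734-0.0328i)·(-0.1668+0.0000i)  (-0.4293+0.1730i)·(-0.2759+0.0536i)  (+0.1994-0.4929i)·(+0.3019-0.1219i)
Y_2^1(R⁻¹ n̂) = +0.257556-0.193007i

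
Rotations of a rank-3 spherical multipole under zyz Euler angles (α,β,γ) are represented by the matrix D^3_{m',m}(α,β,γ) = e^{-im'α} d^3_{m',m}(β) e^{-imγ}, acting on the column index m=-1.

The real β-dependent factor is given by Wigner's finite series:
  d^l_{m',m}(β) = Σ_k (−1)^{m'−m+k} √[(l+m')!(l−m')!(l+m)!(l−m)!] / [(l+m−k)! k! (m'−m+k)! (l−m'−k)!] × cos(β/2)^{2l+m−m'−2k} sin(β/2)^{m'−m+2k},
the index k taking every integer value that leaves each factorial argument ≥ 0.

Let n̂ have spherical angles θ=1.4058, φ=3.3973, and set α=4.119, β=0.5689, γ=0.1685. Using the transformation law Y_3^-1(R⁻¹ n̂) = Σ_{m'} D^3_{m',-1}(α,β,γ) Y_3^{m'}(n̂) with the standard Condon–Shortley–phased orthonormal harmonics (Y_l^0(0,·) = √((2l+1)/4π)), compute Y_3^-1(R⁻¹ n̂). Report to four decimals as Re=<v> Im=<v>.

Re=0.0600 Im=0.1049

Need the full column D^3_{m',-1} for m'=−3..3 at α=4.119, β=0.5689, γ=0.1685.
cos(β/2)=0.959816, sin(β/2)=0.280630
d^3_{-3,-1}: single k=2 term ⇒ +0.258860;  D = +0.258644-0.010577i
d^3_{-2,-1}: k∈[1..2] ⇒ +0.722893 -0.123593 = +0.599299;  D = -0.314532+0.510127i
d^3_{-1,-1}: k∈[0..2] ⇒ +0.781859 -0.534699 +0.034282 = +0.281442;  D = -0.116016-0.256417i
d^3_{0,-1}: k∈[0..2] ⇒ -0.791889 +0.203084 -0.005787 = -0.594592;  D = -0.586171-0.099715i
d^3_{1,-1}: k∈[0..2] ⇒ +0.401024 -0.045709 +0.000488 = +0.355804;  D = -0.245607+0.257436i
d^3_{2,-1}: k∈[0..1] ⇒ -0.123593 +0.005283 = -0.118311;  D = +0.025301+0.115573i
d^3_{3,-1}: single k=0 term ⇒ +0.022129;  D = +0.020568+0.008164i
Y_3^{m'}(θ=1.4058,φ=3.3973) and Σ D·Y over m':
  (+0.2586-0.0106i)·(-0.2883+0.2779i)  (-0.3145+0.5101i)·(+0.1424-0.0799i)  (-0.1160-0.2564i)·(+0.2668-0.0698i)  (-0.5862-0.0997i)·(-0.1756+0.0000i)  (-0.2456+0.2574i)·(-0.2668-0.0698i)  (+0.0253+0.1156i)·(+0.1424+0.0799i)  (+0.0206+0.0082i)·(+0.2883+0.2779i)
Y_3^-1(R⁻¹ n̂) = +0.059967+0.104922i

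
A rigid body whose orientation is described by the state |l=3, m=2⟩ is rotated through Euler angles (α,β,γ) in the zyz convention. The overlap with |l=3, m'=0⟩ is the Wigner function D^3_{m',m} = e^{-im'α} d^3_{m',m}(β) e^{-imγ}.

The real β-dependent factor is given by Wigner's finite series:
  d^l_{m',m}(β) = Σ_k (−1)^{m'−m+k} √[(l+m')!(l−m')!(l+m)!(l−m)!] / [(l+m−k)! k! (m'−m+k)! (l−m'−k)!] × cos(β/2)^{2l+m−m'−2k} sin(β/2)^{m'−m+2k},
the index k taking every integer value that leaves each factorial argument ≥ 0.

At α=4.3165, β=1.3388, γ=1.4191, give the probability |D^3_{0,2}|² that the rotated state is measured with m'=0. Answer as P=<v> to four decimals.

P=0.0889

First d^3_{0,2}(β=1.3388), then the phase factors e^{-i(0)α} and e^{-i(2)γ}:
Half-angle: c=0.784194, s=0.620516. N=√(6·6·120·1)=65.726707
k: max(0,(2)−(0))=2 … min(3+(2),3−(0))=3
  k=2: (−1)^0·65.7267/(12)·0.7842^4·0.6205^2 = +0.797554
  k=3: (−1)^1·65.7267/(12)·0.7842^2·0.6205^4 = -0.499366
d^3_{0,2}(1.3388) = +0.797554 -0.499366 = +0.298189
|D^3_{0,2}|² = |d^3_{0,2}(β)|² = (+0.298189)² = 0.088917 (the z-rotation phases have unit modulus)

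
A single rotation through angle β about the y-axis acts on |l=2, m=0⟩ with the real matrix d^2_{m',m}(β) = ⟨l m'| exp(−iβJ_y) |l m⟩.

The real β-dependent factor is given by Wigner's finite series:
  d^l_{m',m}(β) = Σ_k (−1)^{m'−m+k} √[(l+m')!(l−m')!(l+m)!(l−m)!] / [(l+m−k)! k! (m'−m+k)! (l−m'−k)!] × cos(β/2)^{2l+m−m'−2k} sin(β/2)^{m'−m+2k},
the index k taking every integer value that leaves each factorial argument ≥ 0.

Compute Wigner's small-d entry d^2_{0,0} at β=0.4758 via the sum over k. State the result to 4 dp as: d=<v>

d=0.6853

d^2_{0,0}(β=0.4758) via Wigner's sum:
c=cos(0.4758/2)=0.971835, s=sin(0.4758/2)=0.235662; N=√[2·2·2·2]=4.000000
k: max(0,(0)−(0))=0 … min(2+(0),2−(0))=2
  k=0: (−1)^0·4.0000/(4)·0.9718^4·0.2357^0 = +0.892011
  k=1: (−1)^1·4.0000/(1)·0.9718^2·0.2357^2 = -0.209810
  k=2: (−1)^2·4.0000/(4)·0.9718^0·0.2357^4 = +0.003084
d^2_{0,0}(0.4758) = +0.892011 -0.209810 +0.003084 = +0.685286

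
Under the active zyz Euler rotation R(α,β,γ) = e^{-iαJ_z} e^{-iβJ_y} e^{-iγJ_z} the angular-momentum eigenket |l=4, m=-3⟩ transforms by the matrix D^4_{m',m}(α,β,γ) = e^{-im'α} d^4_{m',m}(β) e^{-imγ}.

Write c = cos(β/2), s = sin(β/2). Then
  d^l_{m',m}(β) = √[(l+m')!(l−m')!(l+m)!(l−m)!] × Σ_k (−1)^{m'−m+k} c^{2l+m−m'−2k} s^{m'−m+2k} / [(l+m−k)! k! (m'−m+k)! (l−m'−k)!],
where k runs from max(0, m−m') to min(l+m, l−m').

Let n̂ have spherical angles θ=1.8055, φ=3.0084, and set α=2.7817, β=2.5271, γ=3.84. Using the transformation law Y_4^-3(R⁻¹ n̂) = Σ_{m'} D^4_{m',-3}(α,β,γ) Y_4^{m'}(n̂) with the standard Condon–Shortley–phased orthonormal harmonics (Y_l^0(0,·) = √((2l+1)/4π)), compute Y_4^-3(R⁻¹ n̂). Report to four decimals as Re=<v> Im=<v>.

Re=-0.2849 Im=0.0169

Need the full column D^4_{m',-3} for m'=−4..4 at α=2.7817, β=2.5271, γ=3.84.
cos(β/2)=0.302435, sin(β/2)=0.953170
d^4_{-4,-3}: single k=1 term ⇒ +0.000624;  D = -0.000495-0.000380i
d^4_{-3,-3}: k∈[0..1] ⇒ +0.000070 -0.004867 = -0.004797;  D = -0.002529-0.004076i
d^4_{-2,-3}: k∈[0..1] ⇒ -0.000825 +0.024596 = +0.023770;  D = -0.004614-0.023318i
d^4_{-1,-3}: k∈[0..1] ⇒ +0.005518 -0.091354 = -0.085836;  D = +0.014059-0.084677i
d^4_{0,-3}: k∈[0..1] ⇒ -0.025926 +0.257521 = +0.231595;  D = +0.115963-0.200471i
d^4_{1,-3}: k∈[0..1] ⇒ +0.091354 -0.544448 = -0.453094;  D = +0.350461-0.287179i
d^4_{2,-3}: k∈[0..1] ⇒ -0.244306 +0.808889 = +0.564583;  D = +0.534741-0.181124i
d^4_{3,-3}: k∈[0..1] ⇒ +0.480158 -0.681338 = -0.201180;  D = +0.201068+0.006700i
d^4_{4,-3}: single k=0 term ⇒ -0.611462;  D = -0.564800-0.234279i
Y_4^{m'}(θ=1.8055,φ=3.0084) and Σ D·Y over m':
  (-0.0005-0.0004i)·(+0.3411+0.2011i)  (-0.0025-0.0041i)·(+0.2467+0.1042i)  (-0.0046-0.0233i)·(-0.1897-0.0518i)  (+0.0141-0.0847i)·(-0.2780-0.0373i)  (+0.1160-0.2005i)·(+0.1566+0.0000i)  (+0.3505-0.2872i)·(+0.2780-0.0373i)  (+0.5347-0.1811i)·(-0.1897+0.0518i)  (+0.2011+0.0067i)·(-0.2467+0.1042i)  (-0.5648-0.2343i)·(+0.3411-0.2011i)
Y_4^-3(R⁻¹ n̂) = -0.284924+0.016920i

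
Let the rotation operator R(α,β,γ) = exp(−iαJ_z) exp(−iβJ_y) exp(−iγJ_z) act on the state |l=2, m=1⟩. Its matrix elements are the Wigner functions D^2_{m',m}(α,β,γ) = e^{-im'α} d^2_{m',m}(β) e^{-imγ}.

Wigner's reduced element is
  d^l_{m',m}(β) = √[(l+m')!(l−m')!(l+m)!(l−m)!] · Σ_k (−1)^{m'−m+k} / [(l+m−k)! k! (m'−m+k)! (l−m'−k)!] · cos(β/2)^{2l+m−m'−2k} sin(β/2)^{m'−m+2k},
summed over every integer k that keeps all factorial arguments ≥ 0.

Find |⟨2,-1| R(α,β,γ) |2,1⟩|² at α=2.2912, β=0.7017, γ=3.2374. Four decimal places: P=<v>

P=0.0891

D^2_{-1,1}(2.2912,0.7017,3.2374) = e^{-i·-1·2.2912}·d^2_{-1,1}(0.7017)·e^{-i·1·3.2374}. Compute d first:
Half-angle: c=0.939081, s=0.343696. N=√(1·6·6·1)=6.000000
k∈{2,3} keeps every argument non-negative
  k=2: (−1)^0·6.0000/(2)·0.9391^2·0.3437^2 = +0.312519
  k=3: (−1)^1·6.0000/(6)·0.9391^0·0.3437^4 = -0.013954
d^2_{-1,1}(0.7017) = +0.312519 -0.013954 = +0.298565
|D^2_{-1,1}|² = |d^2_{-1,1}(β)|² = (+0.298565)² = 0.089141 (the z-rotation phases have unit modulus)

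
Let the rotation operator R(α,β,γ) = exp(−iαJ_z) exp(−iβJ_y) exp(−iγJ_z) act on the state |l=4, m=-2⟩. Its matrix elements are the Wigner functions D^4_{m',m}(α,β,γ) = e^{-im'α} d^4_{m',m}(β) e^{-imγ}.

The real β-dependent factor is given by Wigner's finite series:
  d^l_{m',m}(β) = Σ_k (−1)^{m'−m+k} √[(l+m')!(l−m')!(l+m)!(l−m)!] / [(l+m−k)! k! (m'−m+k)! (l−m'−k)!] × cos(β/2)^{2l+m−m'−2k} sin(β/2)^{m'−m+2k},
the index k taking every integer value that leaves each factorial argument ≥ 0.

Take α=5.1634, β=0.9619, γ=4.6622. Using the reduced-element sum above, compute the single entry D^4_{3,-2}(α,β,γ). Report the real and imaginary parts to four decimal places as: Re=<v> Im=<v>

Re=-0.1497 Im=-0.0176

First d^4_{3,-2}(β=0.9619), then the phase factors e^{-i(3)α} and e^{-i(-2)γ}:
c=cos(0.9619/2)=0.886556, s=sin(0.9619/2)=0.462622; N=√[5040·1·2·720]=2693.993318
k∈{0,1} keeps every argument non-negative
  k=0: (−1)^5·2693.9933/(240)·0.8866^3·0.4626^5 = -0.165742
  k=1: (−1)^6·2693.9933/(720)·0.8866^1·0.4626^7 = +0.015044
d^4_{3,-2}(0.9619) = -0.165742 +0.015044 = -0.150699
Phases: e^{-i·(3)·5.1634}=-0.976383-0.216046i, e^{-i·(-2)·4.6622}=-0.994966+0.100209i ⇒ D=-0.149662-0.017649i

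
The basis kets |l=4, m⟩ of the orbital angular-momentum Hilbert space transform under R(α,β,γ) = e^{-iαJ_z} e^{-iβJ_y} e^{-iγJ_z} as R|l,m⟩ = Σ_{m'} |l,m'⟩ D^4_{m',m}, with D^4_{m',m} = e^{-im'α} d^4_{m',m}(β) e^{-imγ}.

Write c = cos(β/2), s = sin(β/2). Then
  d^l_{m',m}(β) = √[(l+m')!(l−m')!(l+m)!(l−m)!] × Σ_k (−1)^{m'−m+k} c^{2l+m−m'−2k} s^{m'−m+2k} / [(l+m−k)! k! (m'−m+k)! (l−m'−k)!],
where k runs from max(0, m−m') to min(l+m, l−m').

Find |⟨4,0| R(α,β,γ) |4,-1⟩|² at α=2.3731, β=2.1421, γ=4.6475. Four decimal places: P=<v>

P=0.0588

D^4_{0,-1}(2.3731,2.1421,4.6475) = e^{-i·0·2.3731}·d^4_{0,-1}(2.1421)·e^{-i·-1·4.6475}. Compute d first:
With c≡cos(β/2)=0.479203 and s≡sin(β/2)=0.877704, N=[24·24·6·120]^{1/2}=643.987578
k: max(0,(-1)−(0))=0 … min(4+(-1),4−(0))=3
  k=0: (−1)^1·643.9876/(144)·0.4792^7·0.8777^1 = -0.022777
  k=1: (−1)^2·643.9876/(24)·0.4792^5·0.8777^3 = +0.458467
  k=2: (−1)^3·643.9876/(24)·0.4792^3·0.8777^5 = -1.538032
  k=3: (−1)^4·643.9876/(144)·0.4792^1·0.8777^7 = +0.859947
d^4_{0,-1}(2.1421) = -0.022777 +0.458467 -1.538032 +0.859947 = -0.242396
|D^4_{0,-1}|² = |d^4_{0,-1}(β)|² = (-0.242396)² = 0.058756 (the z-rotation phases have unit modulus)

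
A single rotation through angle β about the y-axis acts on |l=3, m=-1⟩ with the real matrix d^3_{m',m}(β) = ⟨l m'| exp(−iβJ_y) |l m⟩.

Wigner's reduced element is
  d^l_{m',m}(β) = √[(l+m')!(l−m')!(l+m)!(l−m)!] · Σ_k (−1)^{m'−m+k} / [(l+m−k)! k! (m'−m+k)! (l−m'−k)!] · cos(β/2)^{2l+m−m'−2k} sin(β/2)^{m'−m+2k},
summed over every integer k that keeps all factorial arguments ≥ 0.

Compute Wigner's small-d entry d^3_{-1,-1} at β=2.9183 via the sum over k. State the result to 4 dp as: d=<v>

d^3_{-1,-1}(β=2.9183) via Wigner's sum:
With c≡cos(β/2)=0.111415 and s≡sin(β/2)=0.993774, N=[2·24·2·24]^{1/2}=48.000000
k: max(0,(-1)−(-1))=0 … min(3+(-1),3−(-1))=2
  k=0: (−1)^0·48.0000/(48)·0.1114^6·0.9938^0 = +0.000002
  k=1: (−1)^1·48.0000/(6)·0.1114^4·0.9938^2 = -0.001217
  k=2: (−1)^2·48.0000/(8)·0.1114^2·0.9938^4 = +0.072642
d^3_{-1,-1}(2.9183) = +0.000002 -0.001217 +0.072642 = +0.071426

d=0.0714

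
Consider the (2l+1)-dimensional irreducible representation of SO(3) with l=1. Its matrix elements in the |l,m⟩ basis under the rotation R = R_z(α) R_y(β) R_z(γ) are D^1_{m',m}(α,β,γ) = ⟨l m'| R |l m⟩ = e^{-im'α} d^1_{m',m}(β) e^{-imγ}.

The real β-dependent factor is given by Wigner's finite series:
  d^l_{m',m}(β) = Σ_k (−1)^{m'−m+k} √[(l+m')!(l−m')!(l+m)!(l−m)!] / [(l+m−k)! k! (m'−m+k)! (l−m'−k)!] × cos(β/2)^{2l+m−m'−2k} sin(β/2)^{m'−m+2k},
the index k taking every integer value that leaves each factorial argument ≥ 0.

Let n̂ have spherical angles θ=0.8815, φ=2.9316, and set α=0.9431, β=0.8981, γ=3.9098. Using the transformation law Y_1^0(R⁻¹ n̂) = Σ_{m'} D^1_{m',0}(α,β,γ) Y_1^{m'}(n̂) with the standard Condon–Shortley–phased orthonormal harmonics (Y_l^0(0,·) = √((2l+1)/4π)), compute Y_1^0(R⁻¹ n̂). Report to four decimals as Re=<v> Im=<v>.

Need the full column D^1_{m',0} for m'=−1..1 at α=0.9431, β=0.8981, γ=3.9098.
cos(β/2)=0.900860, sin(β/2)=0.434110
d^1_{-1,0}: single k=1 term ⇒ +0.553060;  D = +0.324802+0.447637i
d^1_{0,0}: k∈[0..1] ⇒ +0.811549 -0.188451 = +0.623097;  D = +0.623097+0.000000i
d^1_{1,0}: single k=0 term ⇒ -0.553060;  D = -0.324802+0.447637i
Y_1^{m'}(θ=0.8815,φ=2.9316) and Σ D·Y over m':
  (+0.3248+0.4476i)·(-0.2608-0.0556i)  (+0.6231+0.0000i)·(+0.3107+0.0000i)  (-0.3248+0.4476i)·(+0.2608-0.0556i)
Y_1^0(R⁻¹ n̂) = +0.073993+0.000000i

Re=0.0740 Im=0.0000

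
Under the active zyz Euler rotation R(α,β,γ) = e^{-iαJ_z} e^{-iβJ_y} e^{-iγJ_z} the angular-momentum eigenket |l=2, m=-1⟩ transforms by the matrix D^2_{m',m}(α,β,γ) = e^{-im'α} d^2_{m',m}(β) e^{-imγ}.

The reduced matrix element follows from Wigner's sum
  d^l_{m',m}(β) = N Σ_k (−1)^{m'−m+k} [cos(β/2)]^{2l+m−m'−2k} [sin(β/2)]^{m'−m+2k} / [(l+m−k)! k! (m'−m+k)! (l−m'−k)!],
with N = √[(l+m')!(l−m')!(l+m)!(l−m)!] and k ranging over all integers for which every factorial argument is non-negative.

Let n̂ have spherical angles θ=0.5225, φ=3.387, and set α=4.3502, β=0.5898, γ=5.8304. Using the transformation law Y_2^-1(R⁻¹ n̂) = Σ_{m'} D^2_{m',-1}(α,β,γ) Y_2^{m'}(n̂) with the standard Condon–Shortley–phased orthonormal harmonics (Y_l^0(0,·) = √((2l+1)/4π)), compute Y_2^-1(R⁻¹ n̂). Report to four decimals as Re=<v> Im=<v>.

Need the full column D^2_{m',-1} for m'=−2..2 at α=4.3502, β=0.5898, γ=5.8304.
cos(β/2)=0.956831, sin(β/2)=0.290644
d^2_{-2,-1}: single k=1 term ⇒ +0.509211;  D = -0.195306+0.470267i
d^2_{-1,-1}: k∈[0..1] ⇒ +0.838188 -0.232015 = +0.606173;  D = -0.441117-0.415766i
d^2_{0,-1}: k∈[0..1] ⇒ -0.623653 +0.057543 = -0.566110;  D = -0.509064+0.247657i
d^2_{1,-1}: k∈[0..1] ⇒ +0.232015 -0.007136 = +0.224879;  D = +0.020345+0.223956i
d^2_{2,-1}: single k=0 term ⇒ -0.046984;  D = +0.045262+0.012604i
Y_2^{m'}(θ=0.5225,φ=3.387) and Σ D·Y over m':
  (-0.1953+0.4703i)·(+0.0848-0.0453i)  (-0.4411-0.4158i)·(-0.3241+0.0812i)  (-0.5091+0.2477i)·(+0.3951+0.0000i)  (+0.0203+0.2240i)·(+0.3241+0.0812i)  (+0.0453+0.0126i)·(+0.0848+0.0453i)
Y_2^-1(R⁻¹ n̂) = -0.028006+0.322909i

Re=-0.0280 Im=0.3229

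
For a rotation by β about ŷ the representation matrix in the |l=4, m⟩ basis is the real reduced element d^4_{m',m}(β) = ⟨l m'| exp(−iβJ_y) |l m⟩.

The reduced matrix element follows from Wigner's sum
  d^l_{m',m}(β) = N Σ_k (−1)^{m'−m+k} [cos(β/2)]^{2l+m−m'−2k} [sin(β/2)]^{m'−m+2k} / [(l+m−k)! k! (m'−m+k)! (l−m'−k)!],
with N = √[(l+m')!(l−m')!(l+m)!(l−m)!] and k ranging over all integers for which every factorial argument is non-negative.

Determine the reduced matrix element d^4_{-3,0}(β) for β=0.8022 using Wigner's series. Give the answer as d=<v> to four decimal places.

d^4_{-3,0}(β=0.8022) via Wigner's sum:
c=cos(0.8022/2)=0.920632, s=sin(0.8022/2)=0.390431; N=√[1·5040·24·24]=1703.830978
The bounds max(0,m−m')=3 and min(l+m,l−m')=4 give 2 terms
  k=3: (−1)^0·1703.8310/(144)·0.9206^5·0.3904^3 = +0.465724
  k=4: (−1)^1·1703.8310/(144)·0.9206^3·0.3904^5 = -0.083762
d^4_{-3,0}(0.8022) = +0.465724 -0.083762 = +0.381962

d=0.3820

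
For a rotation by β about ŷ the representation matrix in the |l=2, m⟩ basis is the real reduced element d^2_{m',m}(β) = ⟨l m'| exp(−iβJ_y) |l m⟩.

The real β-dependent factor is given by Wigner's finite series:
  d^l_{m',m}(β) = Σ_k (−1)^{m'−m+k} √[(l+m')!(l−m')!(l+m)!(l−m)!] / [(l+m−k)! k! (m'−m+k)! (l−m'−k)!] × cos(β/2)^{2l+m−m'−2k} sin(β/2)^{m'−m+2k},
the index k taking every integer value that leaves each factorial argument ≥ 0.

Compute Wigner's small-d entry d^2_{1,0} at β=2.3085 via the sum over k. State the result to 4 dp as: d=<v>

d=0.6096

d^2_{1,0}(β=2.3085) via Wigner's sum:
c=cos(2.3085/2)=0.404605, s=sin(2.3085/2)=0.914492; N=√[6·1·2·2]=4.898979
k∈{0,1} keeps every argument non-negative
  k=0: (−1)^1·4.8990/(2)·0.4046^3·0.9145^1 = -0.148371
  k=1: (−1)^2·4.8990/(2)·0.4046^1·0.9145^3 = +0.757959
d^2_{1,0}(2.3085) = -0.148371 +0.757959 = +0.609589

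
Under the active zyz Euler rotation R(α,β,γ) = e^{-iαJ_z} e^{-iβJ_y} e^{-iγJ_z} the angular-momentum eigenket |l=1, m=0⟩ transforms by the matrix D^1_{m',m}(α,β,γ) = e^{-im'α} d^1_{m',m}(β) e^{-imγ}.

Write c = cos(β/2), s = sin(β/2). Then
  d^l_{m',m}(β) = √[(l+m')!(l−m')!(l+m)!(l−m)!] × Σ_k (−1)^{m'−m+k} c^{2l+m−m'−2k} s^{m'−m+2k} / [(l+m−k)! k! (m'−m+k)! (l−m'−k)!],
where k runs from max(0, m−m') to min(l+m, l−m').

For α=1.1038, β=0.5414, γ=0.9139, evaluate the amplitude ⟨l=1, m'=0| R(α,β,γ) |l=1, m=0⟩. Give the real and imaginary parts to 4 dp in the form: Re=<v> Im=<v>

Re=0.8570 Im=0.0000

D^1_{0,0}(1.1038,0.5414,0.9139) = e^{-i·0·1.1038}·d^1_{0,0}(0.5414)·e^{-i·0·0.9139}. Compute d first:
With c≡cos(β/2)=0.963584 and s≡sin(β/2)=0.267406, N=[1·1·1·1]^{1/2}=1.000000
Admissible k: 0..1 (factorial args all ≥0)
  k=0: (−1)^0·1.0000/(1)·0.9636^2·0.2674^0 = +0.928494
  k=1: (−1)^1·1.0000/(1)·0.9636^0·0.2674^2 = -0.071506
d^1_{0,0}(0.5414) = +0.928494 -0.071506 = +0.856988
Phases: e^{-i·(0)·1.1038}=+1.000000+0.000000i, e^{-i·(0)·0.9139}=+1.000000+0.000000i ⇒ D=+0.856988+0.000000i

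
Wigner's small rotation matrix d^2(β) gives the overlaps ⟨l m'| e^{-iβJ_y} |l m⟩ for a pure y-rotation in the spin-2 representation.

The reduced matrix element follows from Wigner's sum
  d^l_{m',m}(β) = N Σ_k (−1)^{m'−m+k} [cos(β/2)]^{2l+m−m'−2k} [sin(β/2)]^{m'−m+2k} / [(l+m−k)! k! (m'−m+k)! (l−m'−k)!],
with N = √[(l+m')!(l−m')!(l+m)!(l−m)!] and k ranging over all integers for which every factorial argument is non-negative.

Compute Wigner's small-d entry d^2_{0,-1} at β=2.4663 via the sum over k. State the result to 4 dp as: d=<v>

d=0.5976

d^2_{0,-1}(β=2.4663) via Wigner's sum:
Half-angle: c=0.331267, s=0.943537. N=√(2·2·1·6)=4.898979
k: max(0,(-1)−(0))=0 … min(2+(-1),2−(0))=1
  k=0: (−1)^1·4.8990/(2)·0.3313^3·0.9435^1 = -0.084018
  k=1: (−1)^2·4.8990/(2)·0.3313^1·0.9435^3 = +0.681602
d^2_{0,-1}(2.4663) = -0.084018 +0.681602 = +0.597584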